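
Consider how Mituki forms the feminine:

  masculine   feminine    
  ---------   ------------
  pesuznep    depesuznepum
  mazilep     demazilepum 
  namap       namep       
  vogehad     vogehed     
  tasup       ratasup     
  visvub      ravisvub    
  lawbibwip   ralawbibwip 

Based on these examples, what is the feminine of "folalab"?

folaleb

pesuznep and namap both end in -p yet inflect differently (depesuznepum, namep), so the final letter is not what conditions the rule; the last vowel is.
"folalab" has last vowel 'a'. The stems whose last vowel is 'a' (namap → namep, vogehad → vogehed) change the last vowel to 'e'.
The other patterns: stems whose last vowel is 'e' add de- … -um around the stem; stems whose last vowel is 'i' or 'u' add the prefix ra-.
So folalab → folaleb.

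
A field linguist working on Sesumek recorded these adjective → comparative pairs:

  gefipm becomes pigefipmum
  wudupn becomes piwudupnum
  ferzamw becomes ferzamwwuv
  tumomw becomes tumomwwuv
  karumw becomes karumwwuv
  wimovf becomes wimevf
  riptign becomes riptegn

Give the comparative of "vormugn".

vormegn

"vormugn" has second-to-last letter 'g'. The one such stem in the data (riptign → riptegn) changes the last vowel to 'e' (as does wimovf), so the same rule applies.
So vormugn → vormegn.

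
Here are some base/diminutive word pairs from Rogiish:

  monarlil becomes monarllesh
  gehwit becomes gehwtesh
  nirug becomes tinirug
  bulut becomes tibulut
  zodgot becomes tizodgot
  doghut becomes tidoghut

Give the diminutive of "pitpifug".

gehwit and bulut both end in -t yet inflect differently (gehwtesh, tibulut), so the final letter is not what conditions the rule; the last vowel is.
"pitpifug" has last vowel 'u'. The stems whose last vowel is 'u' (nirug → tinirug, bulut → tibulut, doghut → tidoghut) add the prefix ti-.
The other pattern: stems whose last vowel is 'i' delete the last vowel and add -esh.
So pitpifug → tipitpifug.

tipitpifug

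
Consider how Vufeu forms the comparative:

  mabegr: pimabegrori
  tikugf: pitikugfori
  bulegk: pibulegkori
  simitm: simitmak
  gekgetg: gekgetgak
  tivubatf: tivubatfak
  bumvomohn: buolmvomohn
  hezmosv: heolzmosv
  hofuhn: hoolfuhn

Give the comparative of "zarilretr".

tikugf and tivubatf both end in -f yet inflect differently (pitikugfori, tivubatfak), so the final letter is not what conditions the rule; the second-to-last letter is.
"zarilretr" has second-to-last letter 't'. The stems whose second-to-last letter is 't' (simitm → simitmak, gekgetg → gekgetgak, tivubatf → tivubatfak) add -ak.
The other patterns: stems whose second-to-last letter is 'g' add pi- … -ori around the stem; stems whose second-to-last letter is 'h' or 's' insert -ol- after the first vowel.
So zarilretr → zarilretrak.

zarilretrak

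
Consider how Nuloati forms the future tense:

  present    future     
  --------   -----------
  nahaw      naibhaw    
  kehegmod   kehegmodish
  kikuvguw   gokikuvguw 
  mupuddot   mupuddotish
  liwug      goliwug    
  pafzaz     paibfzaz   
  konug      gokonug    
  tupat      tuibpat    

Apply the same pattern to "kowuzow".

kowuzowish

kikuvguw and nahaw both end in -w yet inflect differently (gokikuvguw, naibhaw), so the final letter is not what conditions the rule; the last vowel is.
"kowuzow" has last vowel 'o'. The stems whose last vowel is 'o' (mupuddot → mupuddotish, kehegmod → kehegmodish) add -ish.
So kowuzow → kowuzowish.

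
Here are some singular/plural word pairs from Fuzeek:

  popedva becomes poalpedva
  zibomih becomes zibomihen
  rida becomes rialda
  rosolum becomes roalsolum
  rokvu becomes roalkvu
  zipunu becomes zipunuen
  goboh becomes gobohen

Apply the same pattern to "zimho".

"zimho" begins with z-. The stems beginning with z- (zibomih → zibomihen, zipunu → zipunuen) add -en.
The other pattern: stems beginning with p- or r- insert -al- after the first vowel.
So zimho → zimhoen.

zimhoen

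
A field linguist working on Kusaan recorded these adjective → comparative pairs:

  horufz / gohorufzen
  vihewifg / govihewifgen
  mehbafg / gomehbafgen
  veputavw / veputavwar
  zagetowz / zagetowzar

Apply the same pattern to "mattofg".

gomattofgen

horufz and zagetowz both end in -z yet inflect differently (gohorufzen, zagetowzar), so the final letter is not what conditions the rule; the second-to-last letter is.
"mattofg" has second-to-last letter 'f'. The stems whose second-to-last letter is 'f' (mehbafg → gomehbafgen, vihewifg → govihewifgen, horufz → gohorufzen) add go- … -en around the stem.
The other pattern: stems whose second-to-last letter is 'v' or 'w' add -ar.
So mattofg → gomattofgen.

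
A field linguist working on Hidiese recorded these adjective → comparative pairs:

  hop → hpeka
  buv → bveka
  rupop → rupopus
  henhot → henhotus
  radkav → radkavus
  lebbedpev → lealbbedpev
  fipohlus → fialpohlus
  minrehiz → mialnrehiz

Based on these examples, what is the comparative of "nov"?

hop and rupop both end in -p yet inflect differently (hpeka, rupopus), so the final letter is not what conditions the rule; the number of vowels is.
"nov" has 1 vowel. The stems with 1 vowel (hop → hpeka, buv → bveka) delete the last vowel and add -eka.
The other patterns: stems with 2 vowels add -us; stems with 3 vowels insert -al- after the first vowel.
So nov → nveka.

nveka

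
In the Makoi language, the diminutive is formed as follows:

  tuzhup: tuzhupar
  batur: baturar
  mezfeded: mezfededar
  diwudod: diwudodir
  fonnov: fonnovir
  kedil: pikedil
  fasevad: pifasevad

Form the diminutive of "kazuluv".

mezfeded and diwudod both end in -d yet inflect differently (mezfededar, diwudodir), so the final letter is not what conditions the rule; the last vowel is.
"kazuluv" has last vowel 'u'. The stems whose last vowel is 'u' (tuzhup → tuzhupar, batur → baturar) add -ar.
So kazuluv → kazuluvar.

kazuluvar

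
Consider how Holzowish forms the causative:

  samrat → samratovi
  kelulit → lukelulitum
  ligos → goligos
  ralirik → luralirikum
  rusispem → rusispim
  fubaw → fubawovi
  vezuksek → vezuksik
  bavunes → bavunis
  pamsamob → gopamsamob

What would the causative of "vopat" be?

vopatovi

vezuksek and ralirik both end in -k yet inflect differently (vezuksik, luralirikum), so the final letter is not what conditions the rule; the last vowel is.
"vopat" has last vowel 'a'. The stems whose last vowel is 'a' (samrat → samratovi, fubaw → fubawovi) add -ovi.
The other patterns: stems whose last vowel is 'e' change the last vowel to 'i'; stems whose last vowel is 'i' add lu- … -um around the stem; stems whose last vowel is 'o' add the prefix go-.
So vopat → vopatovi.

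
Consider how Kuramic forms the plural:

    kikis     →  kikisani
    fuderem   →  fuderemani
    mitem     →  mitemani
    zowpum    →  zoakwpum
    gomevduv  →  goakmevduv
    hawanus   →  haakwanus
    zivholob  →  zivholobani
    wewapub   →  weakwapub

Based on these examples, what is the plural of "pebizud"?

wewapub and zivholob both end in -b yet inflect differently (weakwapub, zivholobani), so the final letter is not what conditions the rule; the last vowel is.
"pebizud" has last vowel 'u'. The stems whose last vowel is 'u' (zowpum → zoakwpum, wewapub → weakwapub, gomevduv → goakmevduv) insert -ak- after the first vowel.
So pebizud → peakbizud.

peakbizud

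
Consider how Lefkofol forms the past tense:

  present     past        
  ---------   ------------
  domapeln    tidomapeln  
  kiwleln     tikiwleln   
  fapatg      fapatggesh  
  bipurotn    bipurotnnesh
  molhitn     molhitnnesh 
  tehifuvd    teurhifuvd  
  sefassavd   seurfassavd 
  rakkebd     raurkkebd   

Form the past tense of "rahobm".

raurhobm

domapeln and bipurotn both end in -n yet inflect differently (tidomapeln, bipurotnnesh), so the final letter is not what conditions the rule; the second-to-last letter is.
"rahobm" has second-to-last letter 'b'. The one such stem in the data (rakkebd → raurkkebd) inserts -ur- after the first vowel (as do tehifuvd, sefassavd), so the same rule applies.
So rahobm → raurhobm.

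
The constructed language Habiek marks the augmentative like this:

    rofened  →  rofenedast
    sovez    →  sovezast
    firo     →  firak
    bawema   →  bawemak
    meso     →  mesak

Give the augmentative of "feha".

fehak

sovez and firo both have 2 vowels yet inflect differently (sovezast, firak), so the number of vowels is not what conditions the rule; whether the stem ends in a vowel or a consonant is.
"feha" ends in a vowel. The stems ending in a vowel (firo → firak, bawema → bawemak, meso → mesak) drop the final letter and add -ak.
So feha → fehak.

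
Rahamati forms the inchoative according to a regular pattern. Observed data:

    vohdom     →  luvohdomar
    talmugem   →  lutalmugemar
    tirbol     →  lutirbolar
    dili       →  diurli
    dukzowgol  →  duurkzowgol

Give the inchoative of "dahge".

"dahge" begins with d-. The stems beginning with d- (dili → diurli, dukzowgol → duurkzowgol) insert -ur- after the first vowel.
So dahge → daurhge.

daurhge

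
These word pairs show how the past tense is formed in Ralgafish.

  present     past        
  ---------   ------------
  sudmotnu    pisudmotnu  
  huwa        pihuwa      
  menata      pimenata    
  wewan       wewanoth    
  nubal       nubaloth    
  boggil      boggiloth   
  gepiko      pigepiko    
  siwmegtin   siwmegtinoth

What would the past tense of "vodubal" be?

vodubaloth

wewan and menata both have last vowel 'a' yet inflect differently (wewanoth, pimenata), so the last vowel is not what conditions the rule; whether the stem ends in a vowel or a consonant is.
"vodubal" ends in a consonant. The stems ending in a consonant (siwmegtin → siwmegtinoth, wewan → wewanoth, nubal → nubaloth) add -oth.
The other pattern: stems ending in a vowel add the prefix pi-.
So vodubal → vodubaloth.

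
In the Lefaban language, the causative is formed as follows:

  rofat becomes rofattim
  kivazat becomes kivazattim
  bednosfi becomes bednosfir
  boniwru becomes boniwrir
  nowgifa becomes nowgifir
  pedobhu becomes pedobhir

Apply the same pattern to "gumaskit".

nowgifa and rofat both have last vowel 'a' yet inflect differently (nowgifir, rofattim), so the last vowel is not what conditions the rule; whether the stem ends in a vowel or a consonant is.
"gumaskit" ends in a consonant. The stems ending in a consonant (rofat → rofattim, kivazat → kivazattim) double the final consonant and add -im.
So gumaskit → gumaskittim.

gumaskittim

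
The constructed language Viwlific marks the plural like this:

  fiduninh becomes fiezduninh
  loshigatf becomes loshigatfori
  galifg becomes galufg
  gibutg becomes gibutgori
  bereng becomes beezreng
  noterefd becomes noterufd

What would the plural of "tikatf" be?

tikatfori

bereng and gibutg both end in -g yet inflect differently (beezreng, gibutgori), so the final letter is not what conditions the rule; the second-to-last letter is.
"tikatf" has second-to-last letter 't'. The stems whose second-to-last letter is 't' (gibutg → gibutgori, loshigatf → loshigatfori) add -ori.
So tikatf → tikatfori.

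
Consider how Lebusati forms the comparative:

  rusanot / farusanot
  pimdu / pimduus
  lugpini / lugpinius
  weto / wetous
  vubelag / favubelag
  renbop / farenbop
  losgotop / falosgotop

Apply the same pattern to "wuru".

"wuru" ends in a vowel. The stems ending in a vowel (weto → wetous, lugpini → lugpinius, pimdu → pimduus) add -us.
The other pattern: stems ending in a consonant add the prefix fa-.
So wuru → wuruus.

wuruus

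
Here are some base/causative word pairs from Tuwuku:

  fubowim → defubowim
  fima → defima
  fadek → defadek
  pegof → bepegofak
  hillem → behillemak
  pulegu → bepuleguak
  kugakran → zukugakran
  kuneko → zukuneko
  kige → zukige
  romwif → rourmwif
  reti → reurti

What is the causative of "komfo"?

zukomfo

fubowim and hillem both end in -m yet inflect differently (defubowim, behillemak), so the final letter is not what conditions the rule; the first letter is.
"komfo" begins with k-. The stems beginning with k- (kugakran → zukugakran, kuneko → zukuneko, kige → zukige) add the prefix zu-.
The other patterns: stems beginning with f- add the prefix de-; stems beginning with h- or p- add be- … -ak around the stem; stems beginning with r- insert -ur- after the first vowel.
So komfo → zukomfo.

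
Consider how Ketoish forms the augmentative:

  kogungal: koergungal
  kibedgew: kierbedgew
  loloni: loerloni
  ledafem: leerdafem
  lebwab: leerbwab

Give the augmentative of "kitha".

kiertha

Every pair shown (kogungal → koergungal, kibedgew → kierbedgew, loloni → loerloni, …) follows the same rule: insert -er- after the first vowel.
So kitha → kiertha.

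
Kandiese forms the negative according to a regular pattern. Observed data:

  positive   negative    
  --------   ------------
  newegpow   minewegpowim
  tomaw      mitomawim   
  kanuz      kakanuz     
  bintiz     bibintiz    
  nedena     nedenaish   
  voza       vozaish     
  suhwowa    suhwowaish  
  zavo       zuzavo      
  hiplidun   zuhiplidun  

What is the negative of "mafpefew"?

tomaw and nedena both have last vowel 'a' yet inflect differently (mitomawim, nedenaish), so the last vowel is not what conditions the rule; the final letter is.
"mafpefew" ends in -w. The stems ending in -w (newegpow → minewegpowim, tomaw → mitomawim) add mi- … -im around the stem.
The other patterns: stems ending in -z repeat the first consonant+vowel as a prefix; stems ending in -a add -ish; stems ending in -n or -o add the prefix zu-.
So mafpefew → mimafpefewim.

mimafpefewim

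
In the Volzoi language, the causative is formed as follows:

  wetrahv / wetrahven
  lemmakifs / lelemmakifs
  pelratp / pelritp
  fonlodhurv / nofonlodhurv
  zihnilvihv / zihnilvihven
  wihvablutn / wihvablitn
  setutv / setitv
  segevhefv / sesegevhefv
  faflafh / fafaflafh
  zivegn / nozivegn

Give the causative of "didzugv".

nodidzugv

"didzugv" has second-to-last letter 'g'. The one such stem in the data (zivegn → nozivegn) adds the prefix no-, so the same rule applies.
So didzugv → nodidzugv.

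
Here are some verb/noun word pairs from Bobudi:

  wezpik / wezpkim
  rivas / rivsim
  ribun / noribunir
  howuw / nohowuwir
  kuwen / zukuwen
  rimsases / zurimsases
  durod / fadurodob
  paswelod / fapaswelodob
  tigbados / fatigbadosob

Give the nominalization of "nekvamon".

ribun and kuwen both end in -n yet inflect differently (noribunir, zukuwen), so the final letter is not what conditions the rule; the last vowel is.
"nekvamon" has last vowel 'o'. The stems whose last vowel is 'o' (durod → fadurodob, paswelod → fapaswelodob, tigbados → fatigbadosob) add fa- … -ob around the stem.
So nekvamon → fanekvamonob.

fanekvamonob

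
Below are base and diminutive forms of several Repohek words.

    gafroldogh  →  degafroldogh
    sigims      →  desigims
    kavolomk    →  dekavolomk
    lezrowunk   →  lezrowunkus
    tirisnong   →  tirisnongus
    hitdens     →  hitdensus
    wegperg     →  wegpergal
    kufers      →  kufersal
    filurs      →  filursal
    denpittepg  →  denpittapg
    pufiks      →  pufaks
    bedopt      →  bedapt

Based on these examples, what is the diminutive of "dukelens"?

dukelensus

kavolomk and lezrowunk both end in -k yet inflect differently (dekavolomk, lezrowunkus), so the final letter is not what conditions the rule; the second-to-last letter is.
"dukelens" has second-to-last letter 'n'. The stems whose second-to-last letter is 'n' (lezrowunk → lezrowunkus, tirisnong → tirisnongus, hitdens → hitdensus) add -us.
The other patterns: stems whose second-to-last letter is 'g' or 'm' add the prefix de-; stems whose second-to-last letter is 'r' add -al; stems whose second-to-last letter is 'k' or 'p' change the last vowel to 'a'.
So dukelens → dukelensus.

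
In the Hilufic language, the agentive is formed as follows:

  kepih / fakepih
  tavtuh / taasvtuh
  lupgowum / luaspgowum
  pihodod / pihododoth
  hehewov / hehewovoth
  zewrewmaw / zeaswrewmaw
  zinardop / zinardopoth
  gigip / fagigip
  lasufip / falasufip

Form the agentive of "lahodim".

"lahodim" has last vowel 'i'. The stems whose last vowel is 'i' (lasufip → falasufip, kepih → fakepih, gigip → fagigip) add the prefix fa-.
The other patterns: stems whose last vowel is 'o' add -oth; stems whose last vowel is 'a' or 'u' insert -as- after the first vowel.
So lahodim → falahodim.

falahodim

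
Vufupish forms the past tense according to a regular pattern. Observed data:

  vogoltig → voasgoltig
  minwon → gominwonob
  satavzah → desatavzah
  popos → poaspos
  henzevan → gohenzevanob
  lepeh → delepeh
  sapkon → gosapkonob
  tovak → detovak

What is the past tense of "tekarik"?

detekarik

tovak and henzevan both have last vowel 'a' yet inflect differently (detovak, gohenzevanob), so the last vowel is not what conditions the rule; the final letter is.
"tekarik" ends in -k. The one such stem in the data (tovak → detovak) adds the prefix de-, so the same rule applies.
The other patterns: stems ending in -n add go- … -ob around the stem; stems ending in -g or -s insert -as- after the first vowel.
So tekarik → detekarik.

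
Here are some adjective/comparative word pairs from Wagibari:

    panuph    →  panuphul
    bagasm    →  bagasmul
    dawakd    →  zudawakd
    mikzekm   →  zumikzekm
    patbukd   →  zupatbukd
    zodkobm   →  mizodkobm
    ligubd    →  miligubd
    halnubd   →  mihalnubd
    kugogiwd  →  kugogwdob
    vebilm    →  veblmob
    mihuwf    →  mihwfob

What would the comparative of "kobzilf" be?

bagasm and mikzekm both end in -m yet inflect differently (bagasmul, zumikzekm), so the final letter is not what conditions the rule; the second-to-last letter is.
"kobzilf" has second-to-last letter 'l'. The one such stem in the data (vebilm → veblmob) deletes the last vowel and adds -ob (as do kugogiwd, mihuwf), so the same rule applies.
So kobzilf → kobzlfob.

kobzlfob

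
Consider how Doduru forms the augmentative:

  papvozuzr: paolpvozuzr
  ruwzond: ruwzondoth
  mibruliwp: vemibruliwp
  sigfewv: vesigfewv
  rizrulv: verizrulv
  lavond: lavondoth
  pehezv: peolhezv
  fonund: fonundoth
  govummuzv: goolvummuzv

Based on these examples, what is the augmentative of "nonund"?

nonundoth

pehezv and rizrulv both end in -v yet inflect differently (peolhezv, verizrulv), so the final letter is not what conditions the rule; the second-to-last letter is.
"nonund" has second-to-last letter 'n'. The stems whose second-to-last letter is 'n' (ruwzond → ruwzondoth, fonund → fonundoth, lavond → lavondoth) add -oth.
So nonund → nonundoth.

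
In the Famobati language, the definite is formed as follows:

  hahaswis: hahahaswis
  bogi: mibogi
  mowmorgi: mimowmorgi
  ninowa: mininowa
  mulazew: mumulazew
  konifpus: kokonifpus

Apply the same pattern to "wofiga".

"wofiga" ends in a vowel. The stems ending in a vowel (bogi → mibogi, mowmorgi → mimowmorgi, ninowa → mininowa) add the prefix mi-.
The other pattern: stems ending in a consonant repeat the first consonant+vowel as a prefix.
So wofiga → miwofiga.

miwofiga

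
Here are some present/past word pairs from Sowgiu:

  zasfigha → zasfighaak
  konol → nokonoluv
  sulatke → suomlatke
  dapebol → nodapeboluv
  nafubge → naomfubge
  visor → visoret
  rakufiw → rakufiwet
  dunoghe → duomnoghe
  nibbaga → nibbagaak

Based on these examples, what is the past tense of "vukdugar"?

konol and visor both have last vowel 'o' yet inflect differently (nokonoluv, visoret), so the last vowel is not what conditions the rule; the final letter is.
"vukdugar" ends in -r. The one such stem in the data (visor → visoret) adds -et, so the same rule applies.
The other patterns: stems ending in -e insert -om- after the first vowel; stems ending in -l add no- … -uv around the stem; stems ending in -a add -ak.
So vukdugar → vukdugaret.

vukdugaret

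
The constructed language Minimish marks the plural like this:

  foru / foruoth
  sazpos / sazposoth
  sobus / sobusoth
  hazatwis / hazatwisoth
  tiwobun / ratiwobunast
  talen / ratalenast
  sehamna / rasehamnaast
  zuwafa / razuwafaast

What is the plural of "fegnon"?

rafegnonast

foru and tiwobun both have last vowel 'u' yet inflect differently (foruoth, ratiwobunast), so the last vowel is not what conditions the rule; the final letter is.
"fegnon" ends in -n. The stems ending in -n (tiwobun → ratiwobunast, talen → ratalenast) add ra- … -ast around the stem.
The other pattern: stems ending in -s or -u add -oth.
So fegnon → rafegnonast.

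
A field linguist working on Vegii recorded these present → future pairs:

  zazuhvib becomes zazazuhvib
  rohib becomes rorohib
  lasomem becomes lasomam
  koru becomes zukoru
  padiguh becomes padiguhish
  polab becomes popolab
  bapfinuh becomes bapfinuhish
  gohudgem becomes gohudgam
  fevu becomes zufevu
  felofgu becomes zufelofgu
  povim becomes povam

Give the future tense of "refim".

refam

"refim" ends in -m. The stems ending in -m (lasomem → lasomam, povim → povam, gohudgem → gohudgam) change the last vowel to 'a'.
The other patterns: stems ending in -u add the prefix zu-; stems ending in -h add -ish; stems ending in -b repeat the first consonant+vowel as a prefix.
So refim → refam.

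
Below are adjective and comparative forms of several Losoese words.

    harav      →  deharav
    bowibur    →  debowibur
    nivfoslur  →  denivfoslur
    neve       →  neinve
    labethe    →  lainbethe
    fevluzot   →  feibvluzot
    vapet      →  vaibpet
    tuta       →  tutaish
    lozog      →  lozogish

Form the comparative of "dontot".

doibntot

"dontot" ends in -t. The stems ending in -t (fevluzot → feibvluzot, vapet → vaibpet) insert -ib- after the first vowel.
The other patterns: stems ending in -r or -v add the prefix de-; stems ending in -e insert -in- after the first vowel; stems ending in -a or -g add -ish.
So dontot → doibntot.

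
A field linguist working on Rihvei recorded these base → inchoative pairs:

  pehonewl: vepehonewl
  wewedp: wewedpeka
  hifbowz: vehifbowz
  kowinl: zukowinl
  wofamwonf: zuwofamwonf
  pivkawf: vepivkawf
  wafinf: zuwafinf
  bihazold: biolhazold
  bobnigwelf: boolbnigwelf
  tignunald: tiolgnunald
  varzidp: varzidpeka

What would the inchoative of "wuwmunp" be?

bobnigwelf and pivkawf both end in -f yet inflect differently (boolbnigwelf, vepivkawf), so the final letter is not what conditions the rule; the second-to-last letter is.
"wuwmunp" has second-to-last letter 'n'. The stems whose second-to-last letter is 'n' (wafinf → zuwafinf, kowinl → zukowinl, wofamwonf → zuwofamwonf) add the prefix zu-.
So wuwmunp → zuwuwmunp.

zuwuwmunp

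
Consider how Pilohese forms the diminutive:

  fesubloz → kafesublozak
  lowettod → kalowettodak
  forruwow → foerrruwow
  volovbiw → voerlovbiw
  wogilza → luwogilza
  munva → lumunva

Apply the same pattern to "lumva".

lulumva

fesubloz and forruwow both have last vowel 'o' yet inflect differently (kafesublozak, foerrruwow), so the last vowel is not what conditions the rule; the final letter is.
"lumva" ends in -a. The stems ending in -a (wogilza → luwogilza, munva → lumunva) add the prefix lu-.
The other patterns: stems ending in -d or -z add ka- … -ak around the stem; stems ending in -w insert -er- after the first vowel.
So lumva → lulumva.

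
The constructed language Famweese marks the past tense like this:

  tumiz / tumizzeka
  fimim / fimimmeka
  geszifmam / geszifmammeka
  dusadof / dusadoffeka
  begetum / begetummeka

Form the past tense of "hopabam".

hopabammeka

Every pair shown (tumiz → tumizzeka, fimim → fimimmeka, geszifmam → geszifmammeka, …) follows the same rule: double the final consonant and add -eka.
So hopabam → hopabammeka.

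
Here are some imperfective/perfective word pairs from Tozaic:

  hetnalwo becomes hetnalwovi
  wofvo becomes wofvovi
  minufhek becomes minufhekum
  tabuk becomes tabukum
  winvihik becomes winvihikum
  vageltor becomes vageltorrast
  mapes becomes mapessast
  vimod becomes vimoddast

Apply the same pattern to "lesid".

lesiddast

"lesid" ends in -d. The one such stem in the data (vimod → vimoddast) doubles the final consonant and adds -ast (as do vageltor, mapes), so the same rule applies.
So lesid → lesiddast.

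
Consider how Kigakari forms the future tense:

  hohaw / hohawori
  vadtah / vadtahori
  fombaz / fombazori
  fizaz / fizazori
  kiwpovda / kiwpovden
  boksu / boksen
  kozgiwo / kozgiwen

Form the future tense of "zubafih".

"zubafih" ends in a consonant. The stems ending in a consonant (hohaw → hohawori, fizaz → fizazori, vadtah → vadtahori) add -ori.
So zubafih → zubafihori.

zubafihori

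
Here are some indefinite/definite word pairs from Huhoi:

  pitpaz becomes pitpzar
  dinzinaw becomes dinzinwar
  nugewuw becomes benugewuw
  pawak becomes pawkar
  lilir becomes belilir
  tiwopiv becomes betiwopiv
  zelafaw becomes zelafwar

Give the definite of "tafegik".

dinzinaw and nugewuw both end in -w yet inflect differently (dinzinwar, benugewuw), so the final letter is not what conditions the rule; the last vowel is.
"tafegik" has last vowel 'i'. The stems whose last vowel is 'i' (tiwopiv → betiwopiv, lilir → belilir) add the prefix be-.
The other pattern: stems whose last vowel is 'a' delete the last vowel and add -ar.
So tafegik → betafegik.

betafegik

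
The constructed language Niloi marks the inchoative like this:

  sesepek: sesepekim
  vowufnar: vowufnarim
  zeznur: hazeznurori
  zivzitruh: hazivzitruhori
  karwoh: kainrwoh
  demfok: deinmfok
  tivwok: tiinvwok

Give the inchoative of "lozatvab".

zivzitruh and karwoh both end in -h yet inflect differently (hazivzitruhori, kainrwoh), so the final letter is not what conditions the rule; the last vowel is.
"lozatvab" has last vowel 'a'. The one such stem in the data (vowufnar → vowufnarim) adds -im, so the same rule applies.
The other patterns: stems whose last vowel is 'u' add ha- … -ori around the stem; stems whose last vowel is 'o' insert -in- after the first vowel.
So lozatvab → lozatvabim.

lozatvabim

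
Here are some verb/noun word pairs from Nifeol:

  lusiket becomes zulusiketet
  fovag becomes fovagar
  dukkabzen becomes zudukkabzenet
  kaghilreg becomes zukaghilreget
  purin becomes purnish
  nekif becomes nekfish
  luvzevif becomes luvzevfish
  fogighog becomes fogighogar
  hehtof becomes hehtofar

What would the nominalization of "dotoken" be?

zudotokenet

dukkabzen and purin both end in -n yet inflect differently (zudukkabzenet, purnish), so the final letter is not what conditions the rule; the last vowel is.
"dotoken" has last vowel 'e'. The stems whose last vowel is 'e' (dukkabzen → zudukkabzenet, lusiket → zulusiketet, kaghilreg → zukaghilreget) add zu- … -et around the stem.
The other patterns: stems whose last vowel is 'i' delete the last vowel and add -ish; stems whose last vowel is 'a' or 'o' add -ar.
So dotoken → zudotokenet.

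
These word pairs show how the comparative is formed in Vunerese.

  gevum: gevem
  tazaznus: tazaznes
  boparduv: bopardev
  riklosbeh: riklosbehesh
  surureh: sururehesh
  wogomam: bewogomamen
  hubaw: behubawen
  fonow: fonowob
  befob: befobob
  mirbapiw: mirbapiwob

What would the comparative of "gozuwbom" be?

gozuwbomob

"gozuwbom" has last vowel 'o'. The stems whose last vowel is 'o' (fonow → fonowob, befob → befobob) add -ob.
The other patterns: stems whose last vowel is 'u' change the last vowel to 'e'; stems whose last vowel is 'e' add -esh; stems whose last vowel is 'a' add be- … -en around the stem.
So gozuwbom → gozuwbomob.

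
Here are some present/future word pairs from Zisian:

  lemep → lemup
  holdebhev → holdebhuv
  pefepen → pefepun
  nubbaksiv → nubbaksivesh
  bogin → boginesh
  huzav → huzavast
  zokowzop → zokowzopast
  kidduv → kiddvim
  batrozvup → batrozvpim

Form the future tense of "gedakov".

holdebhev and nubbaksiv both end in -v yet inflect differently (holdebhuv, nubbaksivesh), so the final letter is not what conditions the rule; the last vowel is.
"gedakov" has last vowel 'o'. The one such stem in the data (zokowzop → zokowzopast) adds -ast, so the same rule applies.
So gedakov → gedakovast.

gedakovast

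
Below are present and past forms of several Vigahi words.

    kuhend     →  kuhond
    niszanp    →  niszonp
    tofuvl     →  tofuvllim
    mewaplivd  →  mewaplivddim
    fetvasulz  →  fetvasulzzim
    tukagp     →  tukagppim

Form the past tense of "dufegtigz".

kuhend and mewaplivd both end in -d yet inflect differently (kuhond, mewaplivddim), so the final letter is not what conditions the rule; the second-to-last letter is.
"dufegtigz" has second-to-last letter 'g'. The one such stem in the data (tukagp → tukagppim) doubles the final consonant and adds -im (as do tofuvl, mewaplivd), so the same rule applies.
So dufegtigz → dufegtigzzim.

dufegtigzzim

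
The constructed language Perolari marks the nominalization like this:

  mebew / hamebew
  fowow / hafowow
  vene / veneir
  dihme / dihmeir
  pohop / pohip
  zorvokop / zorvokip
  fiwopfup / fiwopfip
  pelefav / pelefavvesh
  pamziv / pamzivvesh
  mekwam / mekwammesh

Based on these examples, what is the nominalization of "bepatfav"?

bepatfavvesh

"bepatfav" ends in -v. The stems ending in -v (pelefav → pelefavvesh, pamziv → pamzivvesh) double the final consonant and add -esh.
So bepatfav → bepatfavvesh.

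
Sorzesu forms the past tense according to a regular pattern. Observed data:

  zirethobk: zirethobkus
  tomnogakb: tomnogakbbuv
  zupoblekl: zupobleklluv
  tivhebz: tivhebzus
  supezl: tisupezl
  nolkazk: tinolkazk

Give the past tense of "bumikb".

bumikbbuv

"bumikb" has second-to-last letter 'k'. The stems whose second-to-last letter is 'k' (zupoblekl → zupobleklluv, tomnogakb → tomnogakbbuv) double the final consonant and add -uv.
The other patterns: stems whose second-to-last letter is 'z' add the prefix ti-; stems whose second-to-last letter is 'b' add -us.
So bumikb → bumikbbuv.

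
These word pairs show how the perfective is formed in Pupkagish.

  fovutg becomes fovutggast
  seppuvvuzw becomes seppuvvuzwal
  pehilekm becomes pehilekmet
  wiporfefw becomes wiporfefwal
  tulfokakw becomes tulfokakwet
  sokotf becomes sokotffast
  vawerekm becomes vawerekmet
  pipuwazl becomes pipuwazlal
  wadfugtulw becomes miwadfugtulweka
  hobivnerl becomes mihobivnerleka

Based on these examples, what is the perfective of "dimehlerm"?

midimehlermeka

"dimehlerm" has second-to-last letter 'r'. The one such stem in the data (hobivnerl → mihobivnerleka) adds mi- … -eka around the stem, so the same rule applies.
The other patterns: stems whose second-to-last letter is 't' double the final consonant and add -ast; stems whose second-to-last letter is 'k' add -et; stems whose second-to-last letter is 'f' or 'z' add -al.
So dimehlerm → midimehlermeka.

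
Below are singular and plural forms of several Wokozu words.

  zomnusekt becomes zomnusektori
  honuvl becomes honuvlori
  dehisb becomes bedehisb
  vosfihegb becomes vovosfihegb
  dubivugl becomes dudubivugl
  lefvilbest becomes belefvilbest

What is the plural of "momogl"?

vosfihegb and dehisb both end in -b yet inflect differently (vovosfihegb, bedehisb), so the final letter is not what conditions the rule; the second-to-last letter is.
"momogl" has second-to-last letter 'g'. The stems whose second-to-last letter is 'g' (vosfihegb → vovosfihegb, dubivugl → dudubivugl) repeat the first consonant+vowel as a prefix.
So momogl → momomogl.

momomogl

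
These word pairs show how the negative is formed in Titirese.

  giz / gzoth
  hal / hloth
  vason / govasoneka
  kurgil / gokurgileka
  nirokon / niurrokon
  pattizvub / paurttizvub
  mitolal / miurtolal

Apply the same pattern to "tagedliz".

taurgedliz

hal and kurgil both end in -l yet inflect differently (hloth, gokurgileka), so the final letter is not what conditions the rule; the number of vowels is.
"tagedliz" has 3 vowels. The stems with 3 vowels (nirokon → niurrokon, pattizvub → paurttizvub, mitolal → miurtolal) insert -ur- after the first vowel.
The other patterns: stems with 1 vowel delete the last vowel and add -oth; stems with 2 vowels add go- … -eka around the stem.
So tagedliz → taurgedliz.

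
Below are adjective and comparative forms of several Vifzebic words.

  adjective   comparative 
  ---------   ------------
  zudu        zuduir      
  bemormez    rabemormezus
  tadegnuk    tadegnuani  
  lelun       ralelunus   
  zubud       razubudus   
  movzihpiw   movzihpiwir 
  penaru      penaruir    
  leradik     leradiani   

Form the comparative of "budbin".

movzihpiw and leradik both have last vowel 'i' yet inflect differently (movzihpiwir, leradiani), so the last vowel is not what conditions the rule; the final letter is.
"budbin" ends in -n. The one such stem in the data (lelun → ralelunus) adds ra- … -us around the stem, so the same rule applies.
The other patterns: stems ending in -u or -w add -ir; stems ending in -k drop the final letter and add -ani.
So budbin → rabudbinus.

rabudbinus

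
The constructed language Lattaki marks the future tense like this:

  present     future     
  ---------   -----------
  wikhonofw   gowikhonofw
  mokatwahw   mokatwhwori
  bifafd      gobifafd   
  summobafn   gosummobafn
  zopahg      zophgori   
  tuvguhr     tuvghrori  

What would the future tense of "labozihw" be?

wikhonofw and mokatwahw both end in -w yet inflect differently (gowikhonofw, mokatwhwori), so the final letter is not what conditions the rule; the second-to-last letter is.
"labozihw" has second-to-last letter 'h'. The stems whose second-to-last letter is 'h' (tuvguhr → tuvghrori, zopahg → zophgori, mokatwahw → mokatwhwori) delete the last vowel and add -ori.
So labozihw → labozhwori.

labozhwori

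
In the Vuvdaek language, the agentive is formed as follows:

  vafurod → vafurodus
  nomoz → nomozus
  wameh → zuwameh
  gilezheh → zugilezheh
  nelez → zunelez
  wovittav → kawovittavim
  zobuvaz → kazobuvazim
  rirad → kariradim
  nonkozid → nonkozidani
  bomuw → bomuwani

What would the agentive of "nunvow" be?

nomoz and nelez both end in -z yet inflect differently (nomozus, zunelez), so the final letter is not what conditions the rule; the last vowel is.
"nunvow" has last vowel 'o'. The stems whose last vowel is 'o' (vafurod → vafurodus, nomoz → nomozus) add -us.
The other patterns: stems whose last vowel is 'e' add the prefix zu-; stems whose last vowel is 'a' add ka- … -im around the stem; stems whose last vowel is 'i' or 'u' add -ani.
So nunvow → nunvowus.

nunvowus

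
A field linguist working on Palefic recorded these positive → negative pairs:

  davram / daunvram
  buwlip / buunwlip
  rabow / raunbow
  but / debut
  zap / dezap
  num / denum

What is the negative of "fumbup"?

"fumbup" has 2 vowels. The stems with 2 vowels (davram → daunvram, buwlip → buunwlip, rabow → raunbow) insert -un- after the first vowel.
The other pattern: stems with 1 vowel add the prefix de-.
So fumbup → fuunmbup.

fuunmbup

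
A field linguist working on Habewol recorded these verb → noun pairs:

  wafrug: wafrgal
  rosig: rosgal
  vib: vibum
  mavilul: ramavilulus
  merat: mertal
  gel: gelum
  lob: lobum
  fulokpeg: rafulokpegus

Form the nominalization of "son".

"son" has 1 vowel. The stems with 1 vowel (lob → lobum, vib → vibum, gel → gelum) add -um.
The other patterns: stems with 2 vowels delete the last vowel and add -al; stems with 3 vowels add ra- … -us around the stem.
So son → sonum.

sonum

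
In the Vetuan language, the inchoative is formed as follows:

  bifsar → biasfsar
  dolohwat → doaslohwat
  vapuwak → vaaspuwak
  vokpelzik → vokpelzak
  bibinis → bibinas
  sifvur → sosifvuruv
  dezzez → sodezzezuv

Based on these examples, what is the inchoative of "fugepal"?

vapuwak and vokpelzik both end in -k yet inflect differently (vaaspuwak, vokpelzak), so the final letter is not what conditions the rule; the last vowel is.
"fugepal" has last vowel 'a'. The stems whose last vowel is 'a' (bifsar → biasfsar, dolohwat → doaslohwat, vapuwak → vaaspuwak) insert -as- after the first vowel.
So fugepal → fuasgepal.

fuasgepal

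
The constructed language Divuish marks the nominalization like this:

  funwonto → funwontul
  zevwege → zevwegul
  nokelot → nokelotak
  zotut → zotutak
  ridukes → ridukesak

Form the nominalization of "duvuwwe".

funwonto and nokelot both have last vowel 'o' yet inflect differently (funwontul, nokelotak), so the last vowel is not what conditions the rule; whether the stem ends in a vowel or a consonant is.
"duvuwwe" ends in a vowel. The stems ending in a vowel (funwonto → funwontul, zevwege → zevwegul) drop the final letter and add -ul.
The other pattern: stems ending in a consonant add -ak.
So duvuwwe → duvuwwul.

duvuwwul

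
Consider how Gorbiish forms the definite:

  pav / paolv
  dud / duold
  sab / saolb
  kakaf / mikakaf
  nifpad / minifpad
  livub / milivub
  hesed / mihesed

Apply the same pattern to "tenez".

mitenez

dud and nifpad both end in -d yet inflect differently (duold, minifpad), so the final letter is not what conditions the rule; the number of vowels is.
"tenez" has 2 vowels. The stems with 2 vowels (kakaf → mikakaf, nifpad → minifpad, livub → milivub) add the prefix mi-.
The other pattern: stems with 1 vowel insert -ol- after the first vowel.
So tenez → mitenez.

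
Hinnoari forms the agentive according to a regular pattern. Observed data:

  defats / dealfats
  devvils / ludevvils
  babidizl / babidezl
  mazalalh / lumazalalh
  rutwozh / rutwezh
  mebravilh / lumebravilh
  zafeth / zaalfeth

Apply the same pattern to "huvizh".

mazalalh and rutwozh both end in -h yet inflect differently (lumazalalh, rutwezh), so the final letter is not what conditions the rule; the second-to-last letter is.
"huvizh" has second-to-last letter 'z'. The stems whose second-to-last letter is 'z' (rutwozh → rutwezh, babidizl → babidezl) change the last vowel to 'e'.
So huvizh → huvezh.

huvezh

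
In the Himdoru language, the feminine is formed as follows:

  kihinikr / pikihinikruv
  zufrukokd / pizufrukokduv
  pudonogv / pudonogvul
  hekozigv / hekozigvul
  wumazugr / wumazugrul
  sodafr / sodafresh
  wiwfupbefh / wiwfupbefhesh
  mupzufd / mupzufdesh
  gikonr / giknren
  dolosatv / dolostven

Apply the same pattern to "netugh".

"netugh" has second-to-last letter 'g'. The stems whose second-to-last letter is 'g' (pudonogv → pudonogvul, hekozigv → hekozigvul, wumazugr → wumazugrul) add -ul.
So netugh → netughul.

netughul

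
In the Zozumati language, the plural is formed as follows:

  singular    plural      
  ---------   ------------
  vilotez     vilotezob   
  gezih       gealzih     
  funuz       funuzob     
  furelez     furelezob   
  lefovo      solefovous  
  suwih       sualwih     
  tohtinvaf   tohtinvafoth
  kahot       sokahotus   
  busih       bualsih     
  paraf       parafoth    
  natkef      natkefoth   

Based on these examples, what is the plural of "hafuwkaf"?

hafuwkafoth

natkef and furelez both have last vowel 'e' yet inflect differently (natkefoth, furelezob), so the last vowel is not what conditions the rule; the final letter is.
"hafuwkaf" ends in -f. The stems ending in -f (paraf → parafoth, natkef → natkefoth, tohtinvaf → tohtinvafoth) add -oth.
So hafuwkaf → hafuwkafoth.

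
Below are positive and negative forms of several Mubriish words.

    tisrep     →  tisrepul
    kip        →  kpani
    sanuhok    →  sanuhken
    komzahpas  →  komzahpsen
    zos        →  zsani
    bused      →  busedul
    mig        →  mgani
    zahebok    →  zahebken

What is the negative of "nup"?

kip and tisrep both end in -p yet inflect differently (kpani, tisrepul), so the final letter is not what conditions the rule; the number of vowels is.
"nup" has 1 vowel. The stems with 1 vowel (mig → mgani, kip → kpani, zos → zsani) delete the last vowel and add -ani.
The other patterns: stems with 2 vowels add -ul; stems with 3 vowels delete the last vowel and add -en.
So nup → npani.

npani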